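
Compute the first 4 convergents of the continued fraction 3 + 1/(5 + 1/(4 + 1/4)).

Using the convergent recurrence p_i = a_i*p_{i-1} + p_{i-2}, q_i = a_i*q_{i-1} + q_{i-2} with p_{-2}=0, p_{-1}=1, q_{-2}=1, q_{-1}=0:
  i=0: a_0=3, p_0 = 3*1 + 0 = 3, q_0 = 3*0 + 1 = 1.
  i=1: a_1=5, p_1 = 5*3 + 1 = 16, q_1 = 5*1 + 0 = 5.
  i=2: a_2=4, p_2 = 4*16 + 3 = 67, q_2 = 4*5 + 1 = 21.
  i=3: a_3=4, p_3 = 4*67 + 16 = 284, q_3 = 4*21 + 5 = 89.

3/1, 16/5, 67/21, 284/89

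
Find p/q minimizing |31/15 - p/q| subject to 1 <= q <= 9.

19/9

Expand x = 31/15 as a continued fraction with the Euclidean algorithm:
  31 = 2*15 + 1, so a_0 = 2.
  15 = 15*1 + 0, so a_1 = 15.
so x = [2; 15].
Convergents (p_i = a_i*p_{i-1} + p_{i-2}, q_i = a_i*q_{i-1} + q_{i-2} with p_{-2}=0, p_{-1}=1, q_{-2}=1, q_{-1}=0), until the denominator exceeds 9:
  i=0: a_0=2, p_0 = 2*1 + 0 = 2, q_0 = 2*0 + 1 = 1.
  i=1: a_1=15, p_1 = 15*2 + 1 = 31, q_1 = 15*1 + 0 = 15.
q_1 = 15 > 9, so the last convergent with denominator <= 9 is p_0/q_0 = 2/1.
The closest fraction with denominator <= 9 is either p_0/q_0 or the intermediate fraction (k*p_0 + p_{-1})/(k*q_0 + q_{-1}) with the largest k >= 1 whose denominator stays <= 9; these approach x as k grows, and every other convergent or intermediate fraction in range is farther away.
Largest k: floor((9 - q_{-1})/q_0) = floor((9 - 0)/1) = 9 (using the seeds p_{-1} = 1, q_{-1} = 0).
That gives (9*2 + 1)/(9*1 + 0) = 19/9.
Compare the errors: |x - 2/1| = |31*1 - 2*15|/(15*1) = 1/15, and |x - 19/9| = |31*9 - 19*15|/(15*9) = 6/135.
Cross-multiplying, 6*15 = 90 < 135 = 1*135, so 6/135 is smaller: the intermediate fraction 19/9 is closer to x than 2/1.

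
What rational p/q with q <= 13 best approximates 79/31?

28/11

Expand x = 79/31 as a continued fraction with the Euclidean algorithm:
  79 = 2*31 + 17, so a_0 = 2.
  31 = 1*17 + 14, so a_1 = 1.
  17 = 1*14 + 3, so a_2 = 1.
  14 = 4*3 + 2, so a_3 = 4.
  3 = 1*2 + 1, so a_4 = 1.
  2 = 2*1 + 0, so a_5 = 2.
so x = [2; 1, 1, 4, 1, 2].
Convergents (p_i = a_i*p_{i-1} + p_{i-2}, q_i = a_i*q_{i-1} + q_{i-2} with p_{-2}=0, p_{-1}=1, q_{-2}=1, q_{-1}=0), until the denominator exceeds 13:
  i=0: a_0=2, p_0 = 2*1 + 0 = 2, q_0 = 2*0 + 1 = 1.
  i=1: a_1=1, p_1 = 1*2 + 1 = 3, q_1 = 1*1 + 0 = 1.
  i=2: a_2=1, p_2 = 1*3 + 2 = 5, q_2 = 1*1 + 1 = 2.
  i=3: a_3=4, p_3 = 4*5 + 3 = 23, q_3 = 4*2 + 1 = 9.
  i=4: a_4=1, p_4 = 1*23 + 5 = 28, q_4 = 1*9 + 2 = 11.
  i=5: a_5=2, p_5 = 2*28 + 23 = 79, q_5 = 2*11 + 9 = 31.
q_5 = 31 > 13, so the last convergent with denominator <= 13 is p_4/q_4 = 28/11.
The closest fraction with denominator <= 13 is either p_4/q_4 or the intermediate fraction (k*p_4 + p_3)/(k*q_4 + q_3) with the largest k >= 1 whose denominator stays <= 13; these approach x as k grows, and every other convergent or intermediate fraction in range is farther away.
Largest k: floor((13 - q_3)/q_4) = floor((13 - 9)/11) = 0.
Since k = 0, no intermediate fraction beyond p_4/q_4 has denominator <= 13, so the convergent 28/11 is the closest (its error is |79*11 - 28*31|/(31*11) = 1/341).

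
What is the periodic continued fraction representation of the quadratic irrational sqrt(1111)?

[33; (3, 66)]

Write x_i = (sqrt(1111) + m_i)/d_i with (m_0, d_0) = (0, 1). a_0 = floor(sqrt(1111)) = 33, since 33^2 = 1089 <= 1111 < 1156 = 34^2.
Iterate m_{i+1} = d_i*a_i - m_i, d_{i+1} = (1111 - m_{i+1}^2)/d_i, a_{i+1} = floor((a_0 + m_{i+1})/d_{i+1}):
  m_1 = 1*33 - 0 = 33, d_1 = (1111 - 33^2)/1 = 22/1 = 22, a_1 = floor((33 + 33)/22) = 3.
  m_2 = 22*3 - 33 = 33, d_2 = (1111 - 33^2)/22 = 22/22 = 1, a_2 = floor((33 + 33)/1) = 66.
  m_3 = 1*66 - 33 = 33, d_3 = (1111 - 33^2)/1 = 22/1 = 22: (m_3, d_3) = (m_1, d_1) = (33, 22), so from here the quotients repeat a_1, a_2; the period length is 2.
Hence the expansion of sqrt(1111) is a_0 = 33 followed by the repeating block 3, 66 (period 2).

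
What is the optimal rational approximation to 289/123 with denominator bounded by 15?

Expand x = 289/123 as a continued fraction with the Euclidean algorithm:
  289 = 2*123 + 43, so a_0 = 2.
  123 = 2*43 + 37, so a_1 = 2.
  43 = 1*37 + 6, so a_2 = 1.
  37 = 6*6 + 1, so a_3 = 6.
  6 = 6*1 + 0, so a_4 = 6.
so x = [2; 2, 1, 6, 6].
Convergents (p_i = a_i*p_{i-1} + p_{i-2}, q_i = a_i*q_{i-1} + q_{i-2} with p_{-2}=0, p_{-1}=1, q_{-2}=1, q_{-1}=0), until the denominator exceeds 15:
  i=0: a_0=2, p_0 = 2*1 + 0 = 2, q_0 = 2*0 + 1 = 1.
  i=1: a_1=2, p_1 = 2*2 + 1 = 5, q_1 = 2*1 + 0 = 2.
  i=2: a_2=1, p_2 = 1*5 + 2 = 7, q_2 = 1*2 + 1 = 3.
  i=3: a_3=6, p_3 = 6*7 + 5 = 47, q_3 = 6*3 + 2 = 20.
q_3 = 20 > 15, so the last convergent with denominator <= 15 is p_2/q_2 = 7/3.
The closest fraction with denominator <= 15 is either p_2/q_2 or the intermediate fraction (k*p_2 + p_1)/(k*q_2 + q_1) with the largest k >= 1 whose denominator stays <= 15; these approach x as k grows, and every other convergent or intermediate fraction in range is farther away.
Largest k: floor((15 - q_1)/q_2) = floor((15 - 2)/3) = 4.
That gives (4*7 + 5)/(4*3 + 2) = 33/14.
Compare the errors: |x - 7/3| = |289*3 - 7*123|/(123*3) = 6/369, and |x - 33/14| = |289*14 - 33*123|/(123*14) = 13/1722.
Cross-multiplying, 13*369 = 4797 < 10332 = 6*1722, so 13/1722 is smaller: the intermediate fraction 33/14 is closer to x than 7/3.

33/14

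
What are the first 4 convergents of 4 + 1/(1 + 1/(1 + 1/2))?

4/1, 5/1, 9/2, 23/5

Using the convergent recurrence p_i = a_i*p_{i-1} + p_{i-2}, q_i = a_i*q_{i-1} + q_{i-2} with p_{-2}=0, p_{-1}=1, q_{-2}=1, q_{-1}=0:
  i=0: a_0=4, p_0 = 4*1 + 0 = 4, q_0 = 4*0 + 1 = 1.
  i=1: a_1=1, p_1 = 1*4 + 1 = 5, q_1 = 1*1 + 0 = 1.
  i=2: a_2=1, p_2 = 1*5 + 4 = 9, q_2 = 1*1 + 1 = 2.
  i=3: a_3=2, p_3 = 2*9 + 5 = 23, q_3 = 2*2 + 1 = 5.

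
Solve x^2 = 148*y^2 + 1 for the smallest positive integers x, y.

(x, y) = (73, 6)

First expand sqrt(148) as a continued fraction. With x_i = (sqrt(148) + m_i)/d_i and (m_0, d_0) = (0, 1): a_0 = floor(sqrt(148)) = 12, since 12^2 = 144 <= 148 < 169 = 13^2.
Iterate m_{i+1} = d_i*a_i - m_i, d_{i+1} = (148 - m_{i+1}^2)/d_i, a_{i+1} = floor((a_0 + m_{i+1})/d_{i+1}):
  m_1 = 1*12 - 0 = 12, d_1 = (148 - 12^2)/1 = 4/1 = 4, a_1 = floor((12 + 12)/4) = 6.
  m_2 = 4*6 - 12 = 12, d_2 = (148 - 12^2)/4 = 4/4 = 1, a_2 = floor((12 + 12)/1) = 24.
  m_3 = 1*24 - 12 = 12, d_3 = (148 - 12^2)/1 = 4/1 = 4: (m_3, d_3) = (m_1, d_1) = (12, 4), so from here the quotients repeat a_1, a_2; the period length is 2.
So sqrt(148) = [12; (6, 24)] with period length k = 2.
k is even, so the fundamental solution of x^2 - 148y^2 = 1 is (p_{k-1}, q_{k-1}) = (p_1, q_1); compute convergents through index 1.
Convergents (p_i = a_i*p_{i-1} + p_{i-2}, q_i = a_i*q_{i-1} + q_{i-2} with p_{-2}=0, p_{-1}=1, q_{-2}=1, q_{-1}=0):
  i=0: a_0=12, p_0 = 12*1 + 0 = 12, q_0 = 12*0 + 1 = 1.
  i=1: a_1=6, p_1 = 6*12 + 1 = 73, q_1 = 6*1 + 0 = 6.
Check: 73^2 - 148*6^2 = 5329 - 5328 = 1, so (x, y) = (73, 6) solves the equation, and by the theorem it is the least positive solution.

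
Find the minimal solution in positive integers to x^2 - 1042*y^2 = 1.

First expand sqrt(1042) as a continued fraction. With x_i = (sqrt(1042) + m_i)/d_i and (m_0, d_0) = (0, 1): a_0 = floor(sqrt(1042)) = 32, since 32^2 = 1024 <= 1042 < 1089 = 33^2.
Iterate m_{i+1} = d_i*a_i - m_i, d_{i+1} = (1042 - m_{i+1}^2)/d_i, a_{i+1} = floor((a_0 + m_{i+1})/d_{i+1}):
  m_1 = 1*32 - 0 = 32, d_1 = (1042 - 32^2)/1 = 18/1 = 18, a_1 = floor((32 + 32)/18) = 3.
  m_2 = 18*3 - 32 = 22, d_2 = (1042 - 22^2)/18 = 558/18 = 31, a_2 = floor((32 + 22)/31) = 1.
  m_3 = 31*1 - 22 = 9, d_3 = (1042 - 9^2)/31 = 961/31 = 31, a_3 = floor((32 + 9)/31) = 1.
  m_4 = 31*1 - 9 = 22, d_4 = (1042 - 22^2)/31 = 558/31 = 18, a_4 = floor((32 + 22)/18) = 3.
  m_5 = 18*3 - 22 = 32, d_5 = (1042 - 32^2)/18 = 18/18 = 1, a_5 = floor((32 + 32)/1) = 64.
  m_6 = 1*64 - 32 = 32, d_6 = (1042 - 32^2)/1 = 18/1 = 18: (m_6, d_6) = (m_1, d_1) = (32, 18), so from here the quotients repeat a_1, ..., a_5; the period length is 5.
So sqrt(1042) = [32; (3, 1, 1, 3, 64)] with period length k = 5.
k is odd, so (p_{k-1}, q_{k-1}) only solves x^2 - 1042y^2 = -1 and the fundamental solution of x^2 - 1042y^2 = 1 is (p_{2k-1}, q_{2k-1}) = (p_9, q_9); compute convergents through index 9, running through the period twice.
Convergents (p_i = a_i*p_{i-1} + p_{i-2}, q_i = a_i*q_{i-1} + q_{i-2} with p_{-2}=0, p_{-1}=1, q_{-2}=1, q_{-1}=0):
  i=0: a_0=32, p_0 = 32*1 + 0 = 32, q_0 = 32*0 + 1 = 1.
  i=1: a_1=3, p_1 = 3*32 + 1 = 97, q_1 = 3*1 + 0 = 3.
  i=2: a_2=1, p_2 = 1*97 + 32 = 129, q_2 = 1*3 + 1 = 4.
  i=3: a_3=1, p_3 = 1*129 + 97 = 226, q_3 = 1*4 + 3 = 7.
  i=4: a_4=3, p_4 = 3*226 + 129 = 807, q_4 = 3*7 + 4 = 25.
  i=5: a_5=64, p_5 = 64*807 + 226 = 51874, q_5 = 64*25 + 7 = 1607.
  i=6: a_6=3, p_6 = 3*51874 + 807 = 156429, q_6 = 3*1607 + 25 = 4846.
  i=7: a_7=1, p_7 = 1*156429 + 51874 = 208303, q_7 = 1*4846 + 1607 = 6453.
  i=8: a_8=1, p_8 = 1*208303 + 156429 = 364732, q_8 = 1*6453 + 4846 = 11299.
  i=9: a_9=3, p_9 = 3*364732 + 208303 = 1302499, q_9 = 3*11299 + 6453 = 40350.
Indeed p_4^2 - 1042*q_4^2 = 651249 - 651250 = -1, not +1.
Check: 1302499^2 - 1042*40350^2 = 1696503645001 - 1696503645000 = 1, so (x, y) = (1302499, 40350) solves the equation, and by the theorem it is the least positive solution.

(x, y) = (1302499, 40350)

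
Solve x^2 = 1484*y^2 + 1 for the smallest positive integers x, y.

First expand sqrt(1484) as a continued fraction. With x_i = (sqrt(1484) + m_i)/d_i and (m_0, d_0) = (0, 1): a_0 = floor(sqrt(1484)) = 38, since 38^2 = 1444 <= 1484 < 1521 = 39^2.
Iterate m_{i+1} = d_i*a_i - m_i, d_{i+1} = (1484 - m_{i+1}^2)/d_i, a_{i+1} = floor((a_0 + m_{i+1})/d_{i+1}):
  m_1 = 1*38 - 0 = 38, d_1 = (1484 - 38^2)/1 = 40/1 = 40, a_1 = floor((38 + 38)/40) = 1.
  m_2 = 40*1 - 38 = 2, d_2 = (1484 - 2^2)/40 = 1480/40 = 37, a_2 = floor((38 + 2)/37) = 1.
  m_3 = 37*1 - 2 = 35, d_3 = (1484 - 35^2)/37 = 259/37 = 7, a_3 = floor((38 + 35)/7) = 10.
  m_4 = 7*10 - 35 = 35, d_4 = (1484 - 35^2)/7 = 259/7 = 37, a_4 = floor((38 + 35)/37) = 1.
  m_5 = 37*1 - 35 = 2, d_5 = (1484 - 2^2)/37 = 1480/37 = 40, a_5 = floor((38 + 2)/40) = 1.
  m_6 = 40*1 - 2 = 38, d_6 = (1484 - 38^2)/40 = 40/40 = 1, a_6 = floor((38 + 38)/1) = 76.
  m_7 = 1*76 - 38 = 38, d_7 = (1484 - 38^2)/1 = 40/1 = 40: (m_7, d_7) = (m_1, d_1) = (38, 40), so from here the quotients repeat a_1, ..., a_6; the period length is 6.
So sqrt(1484) = [38; (1, 1, 10, 1, 1, 76)] with period length k = 6.
k is even, so the fundamental solution of x^2 - 1484y^2 = 1 is (p_{k-1}, q_{k-1}) = (p_5, q_5); compute convergents through index 5.
Convergents (p_i = a_i*p_{i-1} + p_{i-2}, q_i = a_i*q_{i-1} + q_{i-2} with p_{-2}=0, p_{-1}=1, q_{-2}=1, q_{-1}=0):
  i=0: a_0=38, p_0 = 38*1 + 0 = 38, q_0 = 38*0 + 1 = 1.
  i=1: a_1=1, p_1 = 1*38 + 1 = 39, q_1 = 1*1 + 0 = 1.
  i=2: a_2=1, p_2 = 1*39 + 38 = 77, q_2 = 1*1 + 1 = 2.
  i=3: a_3=10, p_3 = 10*77 + 39 = 809, q_3 = 10*2 + 1 = 21.
  i=4: a_4=1, p_4 = 1*809 + 77 = 886, q_4 = 1*21 + 2 = 23.
  i=5: a_5=1, p_5 = 1*886 + 809 = 1695, q_5 = 1*23 + 21 = 44.
Check: 1695^2 - 1484*44^2 = 2873025 - 2873024 = 1, so (x, y) = (1695, 44) solves the equation, and by the theorem it is the least positive solution.

(x, y) = (1695, 44)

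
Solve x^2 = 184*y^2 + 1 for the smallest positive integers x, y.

(x, y) = (24335, 1794)

First expand sqrt(184) as a continued fraction. With x_i = (sqrt(184) + m_i)/d_i and (m_0, d_0) = (0, 1): a_0 = floor(sqrt(184)) = 13, since 13^2 = 169 <= 184 < 196 = 14^2.
Iterate m_{i+1} = d_i*a_i - m_i, d_{i+1} = (184 - m_{i+1}^2)/d_i, a_{i+1} = floor((a_0 + m_{i+1})/d_{i+1}):
  m_1 = 1*13 - 0 = 13, d_1 = (184 - 13^2)/1 = 15/1 = 15, a_1 = floor((13 + 13)/15) = 1.
  m_2 = 15*1 - 13 = 2, d_2 = (184 - 2^2)/15 = 180/15 = 12, a_2 = floor((13 + 2)/12) = 1.
  m_3 = 12*1 - 2 = 10, d_3 = (184 - 10^2)/12 = 84/12 = 7, a_3 = floor((13 + 10)/7) = 3.
  m_4 = 7*3 - 10 = 11, d_4 = (184 - 11^2)/7 = 63/7 = 9, a_4 = floor((13 + 11)/9) = 2.
  m_5 = 9*2 - 11 = 7, d_5 = (184 - 7^2)/9 = 135/9 = 15, a_5 = floor((13 + 7)/15) = 1.
  m_6 = 15*1 - 7 = 8, d_6 = (184 - 8^2)/15 = 120/15 = 8, a_6 = floor((13 + 8)/8) = 2.
  m_7 = 8*2 - 8 = 8, d_7 = (184 - 8^2)/8 = 120/8 = 15, a_7 = floor((13 + 8)/15) = 1.
  m_8 = 15*1 - 8 = 7, d_8 = (184 - 7^2)/15 = 135/15 = 9, a_8 = floor((13 + 7)/9) = 2.
  m_9 = 9*2 - 7 = 11, d_9 = (184 - 11^2)/9 = 63/9 = 7, a_9 = floor((13 + 11)/7) = 3.
  m_10 = 7*3 - 11 = 10, d_10 = (184 - 10^2)/7 = 84/7 = 12, a_10 = floor((13 + 10)/12) = 1.
  m_11 = 12*1 - 10 = 2, d_11 = (184 - 2^2)/12 = 180/12 = 15, a_11 = floor((13 + 2)/15) = 1.
  m_12 = 15*1 - 2 = 13, d_12 = (184 - 13^2)/15 = 15/15 = 1, a_12 = floor((13 + 13)/1) = 26.
  m_13 = 1*26 - 13 = 13, d_13 = (184 - 13^2)/1 = 15/1 = 15: (m_13, d_13) = (m_1, d_1) = (13, 15), so from here the quotients repeat a_1, ..., a_12; the period length is 12.
So sqrt(184) = [13; (1, 1, 3, 2, 1, 2, 1, 2, 3, 1, 1, 26)] with period length k = 12.
k is even, so the fundamental solution of x^2 - 184y^2 = 1 is (p_{k-1}, q_{k-1}) = (p_11, q_11); compute convergents through index 11.
Convergents (p_i = a_i*p_{i-1} + p_{i-2}, q_i = a_i*q_{i-1} + q_{i-2} with p_{-2}=0, p_{-1}=1, q_{-2}=1, q_{-1}=0):
  i=0: a_0=13, p_0 = 13*1 + 0 = 13, q_0 = 13*0 + 1 = 1.
  i=1: a_1=1, p_1 = 1*13 + 1 = 14, q_1 = 1*1 + 0 = 1.
  i=2: a_2=1, p_2 = 1*14 + 13 = 27, q_2 = 1*1 + 1 = 2.
  i=3: a_3=3, p_3 = 3*27 + 14 = 95, q_3 = 3*2 + 1 = 7.
  i=4: a_4=2, p_4 = 2*95 + 27 = 217, q_4 = 2*7 + 2 = 16.
  i=5: a_5=1, p_5 = 1*217 + 95 = 312, q_5 = 1*16 + 7 = 23.
  i=6: a_6=2, p_6 = 2*312 + 217 = 841, q_6 = 2*23 + 16 = 62.
  i=7: a_7=1, p_7 = 1*841 + 312 = 1153, q_7 = 1*62 + 23 = 85.
  i=8: a_8=2, p_8 = 2*1153 + 841 = 3147, q_8 = 2*85 + 62 = 232.
  i=9: a_9=3, p_9 = 3*3147 + 1153 = 10594, q_9 = 3*232 + 85 = 781.
  i=10: a_10=1, p_10 = 1*10594 + 3147 = 13741, q_10 = 1*781 + 232 = 1013.
  i=11: a_11=1, p_11 = 1*13741 + 10594 = 24335, q_11 = 1*1013 + 781 = 1794.
Check: 24335^2 - 184*1794^2 = 592192225 - 592192224 = 1, so (x, y) = (24335, 1794) solves the equation, and by the theorem it is the least positive solution.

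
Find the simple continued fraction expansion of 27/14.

Run the Euclidean algorithm on 27 and 14; the successive quotients are the partial quotients a_0, a_1, ... (each step inverts the fractional part left over by the previous one):
  27 = 1*14 + 13, so a_0 = 1.
  14 = 1*13 + 1, so a_1 = 1.
  13 = 13*1 + 0, so a_2 = 13.
The remainder reaches 0 after 3 divisions, so the expansion has 3 partial quotients, read off in order.

[1; 1, 13]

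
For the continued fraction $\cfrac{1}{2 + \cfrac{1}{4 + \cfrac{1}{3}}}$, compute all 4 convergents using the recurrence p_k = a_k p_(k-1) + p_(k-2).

Using the convergent recurrence p_i = a_i*p_{i-1} + p_{i-2}, q_i = a_i*q_{i-1} + q_{i-2} with p_{-2}=0, p_{-1}=1, q_{-2}=1, q_{-1}=0:
  i=0: a_0=0, p_0 = 0*1 + 0 = 0, q_0 = 0*0 + 1 = 1.
  i=1: a_1=2, p_1 = 2*0 + 1 = 1, q_1 = 2*1 + 0 = 2.
  i=2: a_2=4, p_2 = 4*1 + 0 = 4, q_2 = 4*2 + 1 = 9.
  i=3: a_3=3, p_3 = 3*4 + 1 = 13, q_3 = 3*9 + 2 = 29.

0/1, 1/2, 4/9, 13/29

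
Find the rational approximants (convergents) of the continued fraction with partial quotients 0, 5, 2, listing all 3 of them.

0/1, 1/5, 2/11

Using the convergent recurrence p_i = a_i*p_{i-1} + p_{i-2}, q_i = a_i*q_{i-1} + q_{i-2} with p_{-2}=0, p_{-1}=1, q_{-2}=1, q_{-1}=0:
  i=0: a_0=0, p_0 = 0*1 + 0 = 0, q_0 = 0*0 + 1 = 1.
  i=1: a_1=5, p_1 = 5*0 + 1 = 1, q_1 = 5*1 + 0 = 5.
  i=2: a_2=2, p_2 = 2*1 + 0 = 2, q_2 = 2*5 + 1 = 11.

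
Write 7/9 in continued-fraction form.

[0; 1, 3, 2]

Run the Euclidean algorithm on 7 and 9; the successive quotients are the partial quotients a_0, a_1, ... (each step inverts the fractional part left over by the previous one):
  7 = 0*9 + 7, so a_0 = 0.
  9 = 1*7 + 2, so a_1 = 1.
  7 = 3*2 + 1, so a_2 = 3.
  2 = 2*1 + 0, so a_3 = 2.
The remainder reaches 0 after 4 divisions, so the expansion has 4 partial quotients, read off in order.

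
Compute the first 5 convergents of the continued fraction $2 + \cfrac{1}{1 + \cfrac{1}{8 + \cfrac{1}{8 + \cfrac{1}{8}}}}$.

2/1, 3/1, 26/9, 211/73, 1714/593

Using the convergent recurrence p_i = a_i*p_{i-1} + p_{i-2}, q_i = a_i*q_{i-1} + q_{i-2} with p_{-2}=0, p_{-1}=1, q_{-2}=1, q_{-1}=0:
  i=0: a_0=2, p_0 = 2*1 + 0 = 2, q_0 = 2*0 + 1 = 1.
  i=1: a_1=1, p_1 = 1*2 + 1 = 3, q_1 = 1*1 + 0 = 1.
  i=2: a_2=8, p_2 = 8*3 + 2 = 26, q_2 = 8*1 + 1 = 9.
  i=3: a_3=8, p_3 = 8*26 + 3 = 211, q_3 = 8*9 + 1 = 73.
  i=4: a_4=8, p_4 = 8*211 + 26 = 1714, q_4 = 8*73 + 9 = 593.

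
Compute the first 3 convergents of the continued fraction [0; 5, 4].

0/1, 1/5, 4/21

Using the convergent recurrence p_i = a_i*p_{i-1} + p_{i-2}, q_i = a_i*q_{i-1} + q_{i-2} with p_{-2}=0, p_{-1}=1, q_{-2}=1, q_{-1}=0:
  i=0: a_0=0, p_0 = 0*1 + 0 = 0, q_0 = 0*0 + 1 = 1.
  i=1: a_1=5, p_1 = 5*0 + 1 = 1, q_1 = 5*1 + 0 = 5.
  i=2: a_2=4, p_2 = 4*1 + 0 = 4, q_2 = 4*5 + 1 = 21.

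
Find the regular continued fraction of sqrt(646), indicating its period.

Write x_i = (sqrt(646) + m_i)/d_i with (m_0, d_0) = (0, 1). a_0 = floor(sqrt(646)) = 25, since 25^2 = 625 <= 646 < 676 = 26^2.
Iterate m_{i+1} = d_i*a_i - m_i, d_{i+1} = (646 - m_{i+1}^2)/d_i, a_{i+1} = floor((a_0 + m_{i+1})/d_{i+1}):
  m_1 = 1*25 - 0 = 25, d_1 = (646 - 25^2)/1 = 21/1 = 21, a_1 = floor((25 + 25)/21) = 2.
  m_2 = 21*2 - 25 = 17, d_2 = (646 - 17^2)/21 = 357/21 = 17, a_2 = floor((25 + 17)/17) = 2.
  m_3 = 17*2 - 17 = 17, d_3 = (646 - 17^2)/17 = 357/17 = 21, a_3 = floor((25 + 17)/21) = 2.
  m_4 = 21*2 - 17 = 25, d_4 = (646 - 25^2)/21 = 21/21 = 1, a_4 = floor((25 + 25)/1) = 50.
  m_5 = 1*50 - 25 = 25, d_5 = (646 - 25^2)/1 = 21/1 = 21: (m_5, d_5) = (m_1, d_1) = (25, 21), so from here the quotients repeat a_1, ..., a_4; the period length is 4.
Hence the expansion of sqrt(646) is a_0 = 25 followed by the repeating block 2, 2, 2, 50 (period 4).

[25; (2, 2, 2, 50)]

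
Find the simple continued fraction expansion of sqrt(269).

Write x_i = (sqrt(269) + m_i)/d_i with (m_0, d_0) = (0, 1). a_0 = floor(sqrt(269)) = 16, since 16^2 = 256 <= 269 < 289 = 17^2.
Iterate m_{i+1} = d_i*a_i - m_i, d_{i+1} = (269 - m_{i+1}^2)/d_i, a_{i+1} = floor((a_0 + m_{i+1})/d_{i+1}):
  m_1 = 1*16 - 0 = 16, d_1 = (269 - 16^2)/1 = 13/1 = 13, a_1 = floor((16 + 16)/13) = 2.
  m_2 = 13*2 - 16 = 10, d_2 = (269 - 10^2)/13 = 169/13 = 13, a_2 = floor((16 + 10)/13) = 2.
  m_3 = 13*2 - 10 = 16, d_3 = (269 - 16^2)/13 = 13/13 = 1, a_3 = floor((16 + 16)/1) = 32.
  m_4 = 1*32 - 16 = 16, d_4 = (269 - 16^2)/1 = 13/1 = 13: (m_4, d_4) = (m_1, d_1) = (16, 13), so from here the quotients repeat a_1, ..., a_3; the period length is 3.
Hence the expansion of sqrt(269) is a_0 = 16 followed by the repeating block 2, 2, 32 (period 3).

[16; (2, 2, 32)]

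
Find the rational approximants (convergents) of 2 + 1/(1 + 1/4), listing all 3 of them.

Using the convergent recurrence p_i = a_i*p_{i-1} + p_{i-2}, q_i = a_i*q_{i-1} + q_{i-2} with p_{-2}=0, p_{-1}=1, q_{-2}=1, q_{-1}=0:
  i=0: a_0=2, p_0 = 2*1 + 0 = 2, q_0 = 2*0 + 1 = 1.
  i=1: a_1=1, p_1 = 1*2 + 1 = 3, q_1 = 1*1 + 0 = 1.
  i=2: a_2=4, p_2 = 4*3 + 2 = 14, q_2 = 4*1 + 1 = 5.

2/1, 3/1, 14/5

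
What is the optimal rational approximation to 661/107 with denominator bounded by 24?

Expand x = 661/107 as a continued fraction with the Euclidean algorithm:
  661 = 6*107 + 19, so a_0 = 6.
  107 = 5*19 + 12, so a_1 = 5.
  19 = 1*12 + 7, so a_2 = 1.
  12 = 1*7 + 5, so a_3 = 1.
  7 = 1*5 + 2, so a_4 = 1.
  5 = 2*2 + 1, so a_5 = 2.
  2 = 2*1 + 0, so a_6 = 2.
so x = [6; 5, 1, 1, 1, 2, 2].
Convergents (p_i = a_i*p_{i-1} + p_{i-2}, q_i = a_i*q_{i-1} + q_{i-2} with p_{-2}=0, p_{-1}=1, q_{-2}=1, q_{-1}=0), until the denominator exceeds 24:
  i=0: a_0=6, p_0 = 6*1 + 0 = 6, q_0 = 6*0 + 1 = 1.
  i=1: a_1=5, p_1 = 5*6 + 1 = 31, q_1 = 5*1 + 0 = 5.
  i=2: a_2=1, p_2 = 1*31 + 6 = 37, q_2 = 1*5 + 1 = 6.
  i=3: a_3=1, p_3 = 1*37 + 31 = 68, q_3 = 1*6 + 5 = 11.
  i=4: a_4=1, p_4 = 1*68 + 37 = 105, q_4 = 1*11 + 6 = 17.
  i=5: a_5=2, p_5 = 2*105 + 68 = 278, q_5 = 2*17 + 11 = 45.
q_5 = 45 > 24, so the last convergent with denominator <= 24 is p_4/q_4 = 105/17.
The closest fraction with denominator <= 24 is either p_4/q_4 or the intermediate fraction (k*p_4 + p_3)/(k*q_4 + q_3) with the largest k >= 1 whose denominator stays <= 24; these approach x as k grows, and every other convergent or intermediate fraction in range is farther away.
Largest k: floor((24 - q_3)/q_4) = floor((24 - 11)/17) = 0.
Since k = 0, no intermediate fraction beyond p_4/q_4 has denominator <= 24, so the convergent 105/17 is the closest (its error is |661*17 - 105*107|/(107*17) = 2/1819).

105/17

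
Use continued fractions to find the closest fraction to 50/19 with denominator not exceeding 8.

21/8

Expand x = 50/19 as a continued fraction with the Euclidean algorithm:
  50 = 2*19 + 12, so a_0 = 2.
  19 = 1*12 + 7, so a_1 = 1.
  12 = 1*7 + 5, so a_2 = 1.
  7 = 1*5 + 2, so a_3 = 1.
  5 = 2*2 + 1, so a_4 = 2.
  2 = 2*1 + 0, so a_5 = 2.
so x = [2; 1, 1, 1, 2, 2].
Convergents (p_i = a_i*p_{i-1} + p_{i-2}, q_i = a_i*q_{i-1} + q_{i-2} with p_{-2}=0, p_{-1}=1, q_{-2}=1, q_{-1}=0), until the denominator exceeds 8:
  i=0: a_0=2, p_0 = 2*1 + 0 = 2, q_0 = 2*0 + 1 = 1.
  i=1: a_1=1, p_1 = 1*2 + 1 = 3, q_1 = 1*1 + 0 = 1.
  i=2: a_2=1, p_2 = 1*3 + 2 = 5, q_2 = 1*1 + 1 = 2.
  i=3: a_3=1, p_3 = 1*5 + 3 = 8, q_3 = 1*2 + 1 = 3.
  i=4: a_4=2, p_4 = 2*8 + 5 = 21, q_4 = 2*3 + 2 = 8.
  i=5: a_5=2, p_5 = 2*21 + 8 = 50, q_5 = 2*8 + 3 = 19.
q_5 = 19 > 8, so the last convergent with denominator <= 8 is p_4/q_4 = 21/8.
The closest fraction with denominator <= 8 is either p_4/q_4 or the intermediate fraction (k*p_4 + p_3)/(k*q_4 + q_3) with the largest k >= 1 whose denominator stays <= 8; these approach x as k grows, and every other convergent or intermediate fraction in range is farther away.
Largest k: floor((8 - q_3)/q_4) = floor((8 - 3)/8) = 0.
Since k = 0, no intermediate fraction beyond p_4/q_4 has denominator <= 8, so the convergent 21/8 is the closest (its error is |50*8 - 21*19|/(19*8) = 1/152).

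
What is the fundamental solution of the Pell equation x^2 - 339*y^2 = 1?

(x, y) = (97970, 5321)

First expand sqrt(339) as a continued fraction. With x_i = (sqrt(339) + m_i)/d_i and (m_0, d_0) = (0, 1): a_0 = floor(sqrt(339)) = 18, since 18^2 = 324 <= 339 < 361 = 19^2.
Iterate m_{i+1} = d_i*a_i - m_i, d_{i+1} = (339 - m_{i+1}^2)/d_i, a_{i+1} = floor((a_0 + m_{i+1})/d_{i+1}):
  m_1 = 1*18 - 0 = 18, d_1 = (339 - 18^2)/1 = 15/1 = 15, a_1 = floor((18 + 18)/15) = 2.
  m_2 = 15*2 - 18 = 12, d_2 = (339 - 12^2)/15 = 195/15 = 13, a_2 = floor((18 + 12)/13) = 2.
  m_3 = 13*2 - 12 = 14, d_3 = (339 - 14^2)/13 = 143/13 = 11, a_3 = floor((18 + 14)/11) = 2.
  m_4 = 11*2 - 14 = 8, d_4 = (339 - 8^2)/11 = 275/11 = 25, a_4 = floor((18 + 8)/25) = 1.
  m_5 = 25*1 - 8 = 17, d_5 = (339 - 17^2)/25 = 50/25 = 2, a_5 = floor((18 + 17)/2) = 17.
  m_6 = 2*17 - 17 = 17, d_6 = (339 - 17^2)/2 = 50/2 = 25, a_6 = floor((18 + 17)/25) = 1.
  m_7 = 25*1 - 17 = 8, d_7 = (339 - 8^2)/25 = 275/25 = 11, a_7 = floor((18 + 8)/11) = 2.
  m_8 = 11*2 - 8 = 14, d_8 = (339 - 14^2)/11 = 143/11 = 13, a_8 = floor((18 + 14)/13) = 2.
  m_9 = 13*2 - 14 = 12, d_9 = (339 - 12^2)/13 = 195/13 = 15, a_9 = floor((18 + 12)/15) = 2.
  m_10 = 15*2 - 12 = 18, d_10 = (339 - 18^2)/15 = 15/15 = 1, a_10 = floor((18 + 18)/1) = 36.
  m_11 = 1*36 - 18 = 18, d_11 = (339 - 18^2)/1 = 15/1 = 15: (m_11, d_11) = (m_1, d_1) = (18, 15), so from here the quotients repeat a_1, ..., a_10; the period length is 10.
So sqrt(339) = [18; (2, 2, 2, 1, 17, 1, 2, 2, 2, 36)] with period length k = 10.
k is even, so the fundamental solution of x^2 - 339y^2 = 1 is (p_{k-1}, q_{k-1}) = (p_9, q_9); compute convergents through index 9.
Convergents (p_i = a_i*p_{i-1} + p_{i-2}, q_i = a_i*q_{i-1} + q_{i-2} with p_{-2}=0, p_{-1}=1, q_{-2}=1, q_{-1}=0):
  i=0: a_0=18, p_0 = 18*1 + 0 = 18, q_0 = 18*0 + 1 = 1.
  i=1: a_1=2, p_1 = 2*18 + 1 = 37, q_1 = 2*1 + 0 = 2.
  i=2: a_2=2, p_2 = 2*37 + 18 = 92, q_2 = 2*2 + 1 = 5.
  i=3: a_3=2, p_3 = 2*92 + 37 = 221, q_3 = 2*5 + 2 = 12.
  i=4: a_4=1, p_4 = 1*221 + 92 = 313, q_4 = 1*12 + 5 = 17.
  i=5: a_5=17, p_5 = 17*313 + 221 = 5542, q_5 = 17*17 + 12 = 301.
  i=6: a_6=1, p_6 = 1*5542 + 313 = 5855, q_6 = 1*301 + 17 = 318.
  i=7: a_7=2, p_7 = 2*5855 + 5542 = 17252, q_7 = 2*318 + 301 = 937.
  i=8: a_8=2, p_8 = 2*17252 + 5855 = 40359, q_8 = 2*937 + 318 = 2192.
  i=9: a_9=2, p_9 = 2*40359 + 17252 = 97970, q_9 = 2*2192 + 937 = 5321.
Check: 97970^2 - 339*5321^2 = 9598120900 - 9598120899 = 1, so (x, y) = (97970, 5321) solves the equation, and by the theorem it is the least positive solution.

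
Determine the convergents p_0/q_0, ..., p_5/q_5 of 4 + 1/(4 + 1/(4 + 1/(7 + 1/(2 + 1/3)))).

Using the convergent recurrence p_i = a_i*p_{i-1} + p_{i-2}, q_i = a_i*q_{i-1} + q_{i-2} with p_{-2}=0, p_{-1}=1, q_{-2}=1, q_{-1}=0:
  i=0: a_0=4, p_0 = 4*1 + 0 = 4, q_0 = 4*0 + 1 = 1.
  i=1: a_1=4, p_1 = 4*4 + 1 = 17, q_1 = 4*1 + 0 = 4.
  i=2: a_2=4, p_2 = 4*17 + 4 = 72, q_2 = 4*4 + 1 = 17.
  i=3: a_3=7, p_3 = 7*72 + 17 = 521, q_3 = 7*17 + 4 = 123.
  i=4: a_4=2, p_4 = 2*521 + 72 = 1114, q_4 = 2*123 + 17 = 263.
  i=5: a_5=3, p_5 = 3*1114 + 521 = 3863, q_5 = 3*263 + 123 = 912.

4/1, 17/4, 72/17, 521/123, 1114/263, 3863/912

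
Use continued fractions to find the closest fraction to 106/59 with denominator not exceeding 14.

9/5

Expand x = 106/59 as a continued fraction with the Euclidean algorithm:
  106 = 1*59 + 47, so a_0 = 1.
  59 = 1*47 + 12, so a_1 = 1.
  47 = 3*12 + 11, so a_2 = 3.
  12 = 1*11 + 1, so a_3 = 1.
  11 = 11*1 + 0, so a_4 = 11.
so x = [1; 1, 3, 1, 11].
Convergents (p_i = a_i*p_{i-1} + p_{i-2}, q_i = a_i*q_{i-1} + q_{i-2} with p_{-2}=0, p_{-1}=1, q_{-2}=1, q_{-1}=0), until the denominator exceeds 14:
  i=0: a_0=1, p_0 = 1*1 + 0 = 1, q_0 = 1*0 + 1 = 1.
  i=1: a_1=1, p_1 = 1*1 + 1 = 2, q_1 = 1*1 + 0 = 1.
  i=2: a_2=3, p_2 = 3*2 + 1 = 7, q_2 = 3*1 + 1 = 4.
  i=3: a_3=1, p_3 = 1*7 + 2 = 9, q_3 = 1*4 + 1 = 5.
  i=4: a_4=11, p_4 = 11*9 + 7 = 106, q_4 = 11*5 + 4 = 59.
q_4 = 59 > 14, so the last convergent with denominator <= 14 is p_3/q_3 = 9/5.
The closest fraction with denominator <= 14 is either p_3/q_3 or the intermediate fraction (k*p_3 + p_2)/(k*q_3 + q_2) with the largest k >= 1 whose denominator stays <= 14; these approach x as k grows, and every other convergent or intermediate fraction in range is farther away.
Largest k: floor((14 - q_2)/q_3) = floor((14 - 4)/5) = 2.
That gives (2*9 + 7)/(2*5 + 4) = 25/14.
Compare the errors: |x - 9/5| = |106*5 - 9*59|/(59*5) = 1/295, and |x - 25/14| = |106*14 - 25*59|/(59*14) = 9/826.
Cross-multiplying, 1*826 = 826 < 2655 = 9*295, so 1/295 is smaller: the convergent 9/5 is closer to x than 25/14.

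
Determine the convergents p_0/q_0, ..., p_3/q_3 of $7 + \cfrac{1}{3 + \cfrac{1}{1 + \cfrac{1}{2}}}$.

7/1, 22/3, 29/4, 80/11

Using the convergent recurrence p_i = a_i*p_{i-1} + p_{i-2}, q_i = a_i*q_{i-1} + q_{i-2} with p_{-2}=0, p_{-1}=1, q_{-2}=1, q_{-1}=0:
  i=0: a_0=7, p_0 = 7*1 + 0 = 7, q_0 = 7*0 + 1 = 1.
  i=1: a_1=3, p_1 = 3*7 + 1 = 22, q_1 = 3*1 + 0 = 3.
  i=2: a_2=1, p_2 = 1*22 + 7 = 29, q_2 = 1*3 + 1 = 4.
  i=3: a_3=2, p_3 = 2*29 + 22 = 80, q_3 = 2*4 + 3 = 11.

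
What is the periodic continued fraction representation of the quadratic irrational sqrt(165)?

Write x_i = (sqrt(165) + m_i)/d_i with (m_0, d_0) = (0, 1). a_0 = floor(sqrt(165)) = 12, since 12^2 = 144 <= 165 < 169 = 13^2.
Iterate m_{i+1} = d_i*a_i - m_i, d_{i+1} = (165 - m_{i+1}^2)/d_i, a_{i+1} = floor((a_0 + m_{i+1})/d_{i+1}):
  m_1 = 1*12 - 0 = 12, d_1 = (165 - 12^2)/1 = 21/1 = 21, a_1 = floor((12 + 12)/21) = 1.
  m_2 = 21*1 - 12 = 9, d_2 = (165 - 9^2)/21 = 84/21 = 4, a_2 = floor((12 + 9)/4) = 5.
  m_3 = 4*5 - 9 = 11, d_3 = (165 - 11^2)/4 = 44/4 = 11, a_3 = floor((12 + 11)/11) = 2.
  m_4 = 11*2 - 11 = 11, d_4 = (165 - 11^2)/11 = 44/11 = 4, a_4 = floor((12 + 11)/4) = 5.
  m_5 = 4*5 - 11 = 9, d_5 = (165 - 9^2)/4 = 84/4 = 21, a_5 = floor((12 + 9)/21) = 1.
  m_6 = 21*1 - 9 = 12, d_6 = (165 - 12^2)/21 = 21/21 = 1, a_6 = floor((12 + 12)/1) = 24.
  m_7 = 1*24 - 12 = 12, d_7 = (165 - 12^2)/1 = 21/1 = 21: (m_7, d_7) = (m_1, d_1) = (12, 21), so from here the quotients repeat a_1, ..., a_6; the period length is 6.
Hence the expansion of sqrt(165) is a_0 = 12 followed by the repeating block 1, 5, 2, 5, 1, 24 (period 6).

[12; (1, 5, 2, 5, 1, 24)]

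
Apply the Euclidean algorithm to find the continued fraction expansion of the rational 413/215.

[1; 1, 11, 1, 1, 1, 5]

Run the Euclidean algorithm on 413 and 215; the successive quotients are the partial quotients a_0, a_1, ... (each step inverts the fractional part left over by the previous one):
  413 = 1*215 + 198, so a_0 = 1.
  215 = 1*198 + 17, so a_1 = 1.
  198 = 11*17 + 11, so a_2 = 11.
  17 = 1*11 + 6, so a_3 = 1.
  11 = 1*6 + 5, so a_4 = 1.
  6 = 1*5 + 1, so a_5 = 1.
  5 = 5*1 + 0, so a_6 = 5.
The remainder reaches 0 after 7 divisions, so the expansion has 7 partial quotients, read off in order.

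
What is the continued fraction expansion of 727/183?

Run the Euclidean algorithm on 727 and 183; the successive quotients are the partial quotients a_0, a_1, ... (each step inverts the fractional part left over by the previous one):
  727 = 3*183 + 178, so a_0 = 3.
  183 = 1*178 + 5, so a_1 = 1.
  178 = 35*5 + 3, so a_2 = 35.
  5 = 1*3 + 2, so a_3 = 1.
  3 = 1*2 + 1, so a_4 = 1.
  2 = 2*1 + 0, so a_5 = 2.
The remainder reaches 0 after 6 divisions, so the expansion has 6 partial quotients, read off in order.

[3; 1, 35, 1, 1, 2]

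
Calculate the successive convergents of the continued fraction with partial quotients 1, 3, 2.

1/1, 4/3, 9/7

Using the convergent recurrence p_i = a_i*p_{i-1} + p_{i-2}, q_i = a_i*q_{i-1} + q_{i-2} with p_{-2}=0, p_{-1}=1, q_{-2}=1, q_{-1}=0:
  i=0: a_0=1, p_0 = 1*1 + 0 = 1, q_0 = 1*0 + 1 = 1.
  i=1: a_1=3, p_1 = 3*1 + 1 = 4, q_1 = 3*1 + 0 = 3.
  i=2: a_2=2, p_2 = 2*4 + 1 = 9, q_2 = 2*3 + 1 = 7.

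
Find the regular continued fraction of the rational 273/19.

[14; 2, 1, 2, 2]

Run the Euclidean algorithm on 273 and 19; the successive quotients are the partial quotients a_0, a_1, ... (each step inverts the fractional part left over by the previous one):
  273 = 14*19 + 7, so a_0 = 14.
  19 = 2*7 + 5, so a_1 = 2.
  7 = 1*5 + 2, so a_2 = 1.
  5 = 2*2 + 1, so a_3 = 2.
  2 = 2*1 + 0, so a_4 = 2.
The remainder reaches 0 after 5 divisions, so the expansion has 5 partial quotients, read off in order.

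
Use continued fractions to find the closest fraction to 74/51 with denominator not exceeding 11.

Expand x = 74/51 as a continued fraction with the Euclidean algorithm:
  74 = 1*51 + 23, so a_0 = 1.
  51 = 2*23 + 5, so a_1 = 2.
  23 = 4*5 + 3, so a_2 = 4.
  5 = 1*3 + 2, so a_3 = 1.
  3 = 1*2 + 1, so a_4 = 1.
  2 = 2*1 + 0, so a_5 = 2.
so x = [1; 2, 4, 1, 1, 2].
Convergents (p_i = a_i*p_{i-1} + p_{i-2}, q_i = a_i*q_{i-1} + q_{i-2} with p_{-2}=0, p_{-1}=1, q_{-2}=1, q_{-1}=0), until the denominator exceeds 11:
  i=0: a_0=1, p_0 = 1*1 + 0 = 1, q_0 = 1*0 + 1 = 1.
  i=1: a_1=2, p_1 = 2*1 + 1 = 3, q_1 = 2*1 + 0 = 2.
  i=2: a_2=4, p_2 = 4*3 + 1 = 13, q_2 = 4*2 + 1 = 9.
  i=3: a_3=1, p_3 = 1*13 + 3 = 16, q_3 = 1*9 + 2 = 11.
  i=4: a_4=1, p_4 = 1*16 + 13 = 29, q_4 = 1*11 + 9 = 20.
q_4 = 20 > 11, so the last convergent with denominator <= 11 is p_3/q_3 = 16/11.
The closest fraction with denominator <= 11 is either p_3/q_3 or the intermediate fraction (k*p_3 + p_2)/(k*q_3 + q_2) with the largest k >= 1 whose denominator stays <= 11; these approach x as k grows, and every other convergent or intermediate fraction in range is farther away.
Largest k: floor((11 - q_2)/q_3) = floor((11 - 9)/11) = 0.
Since k = 0, no intermediate fraction beyond p_3/q_3 has denominator <= 11, so the convergent 16/11 is the closest (its error is |74*11 - 16*51|/(51*11) = 2/561).

16/11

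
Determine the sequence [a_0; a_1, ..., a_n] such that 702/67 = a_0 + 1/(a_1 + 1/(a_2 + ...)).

Run the Euclidean algorithm on 702 and 67; the successive quotients are the partial quotients a_0, a_1, ... (each step inverts the fractional part left over by the previous one):
  702 = 10*67 + 32, so a_0 = 10.
  67 = 2*32 + 3, so a_1 = 2.
  32 = 10*3 + 2, so a_2 = 10.
  3 = 1*2 + 1, so a_3 = 1.
  2 = 2*1 + 0, so a_4 = 2.
The remainder reaches 0 after 5 divisions, so the expansion has 5 partial quotients, read off in order.

[10; 2, 10, 1, 2]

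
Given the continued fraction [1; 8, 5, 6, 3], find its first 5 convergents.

Using the convergent recurrence p_i = a_i*p_{i-1} + p_{i-2}, q_i = a_i*q_{i-1} + q_{i-2} with p_{-2}=0, p_{-1}=1, q_{-2}=1, q_{-1}=0:
  i=0: a_0=1, p_0 = 1*1 + 0 = 1, q_0 = 1*0 + 1 = 1.
  i=1: a_1=8, p_1 = 8*1 + 1 = 9, q_1 = 8*1 + 0 = 8.
  i=2: a_2=5, p_2 = 5*9 + 1 = 46, q_2 = 5*8 + 1 = 41.
  i=3: a_3=6, p_3 = 6*46 + 9 = 285, q_3 = 6*41 + 8 = 254.
  i=4: a_4=3, p_4 = 3*285 + 46 = 901, q_4 = 3*254 + 41 = 803.

1/1, 9/8, 46/41, 285/254, 901/803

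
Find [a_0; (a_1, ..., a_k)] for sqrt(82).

[9; (18)]

Write x_i = (sqrt(82) + m_i)/d_i with (m_0, d_0) = (0, 1). a_0 = floor(sqrt(82)) = 9, since 9^2 = 81 <= 82 < 100 = 10^2.
Iterate m_{i+1} = d_i*a_i - m_i, d_{i+1} = (82 - m_{i+1}^2)/d_i, a_{i+1} = floor((a_0 + m_{i+1})/d_{i+1}):
  m_1 = 1*9 - 0 = 9, d_1 = (82 - 9^2)/1 = 1/1 = 1, a_1 = floor((9 + 9)/1) = 18.
  m_2 = 1*18 - 9 = 9, d_2 = (82 - 9^2)/1 = 1/1 = 1: (m_2, d_2) = (m_1, d_1) = (9, 1), so from here the quotient a_1 repeats; the period length is 1.
Hence the expansion of sqrt(82) is a_0 = 9 followed by the repeating block 18 (period 1).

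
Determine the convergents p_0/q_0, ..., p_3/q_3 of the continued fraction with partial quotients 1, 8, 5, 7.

Using the convergent recurrence p_i = a_i*p_{i-1} + p_{i-2}, q_i = a_i*q_{i-1} + q_{i-2} with p_{-2}=0, p_{-1}=1, q_{-2}=1, q_{-1}=0:
  i=0: a_0=1, p_0 = 1*1 + 0 = 1, q_0 = 1*0 + 1 = 1.
  i=1: a_1=8, p_1 = 8*1 + 1 = 9, q_1 = 8*1 + 0 = 8.
  i=2: a_2=5, p_2 = 5*9 + 1 = 46, q_2 = 5*8 + 1 = 41.
  i=3: a_3=7, p_3 = 7*46 + 9 = 331, q_3 = 7*41 + 8 = 295.

1/1, 9/8, 46/41, 331/295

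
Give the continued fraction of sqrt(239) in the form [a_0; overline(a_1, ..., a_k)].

Write x_i = (sqrt(239) + m_i)/d_i with (m_0, d_0) = (0, 1). a_0 = floor(sqrt(239)) = 15, since 15^2 = 225 <= 239 < 256 = 16^2.
Iterate m_{i+1} = d_i*a_i - m_i, d_{i+1} = (239 - m_{i+1}^2)/d_i, a_{i+1} = floor((a_0 + m_{i+1})/d_{i+1}):
  m_1 = 1*15 - 0 = 15, d_1 = (239 - 15^2)/1 = 14/1 = 14, a_1 = floor((15 + 15)/14) = 2.
  m_2 = 14*2 - 15 = 13, d_2 = (239 - 13^2)/14 = 70/14 = 5, a_2 = floor((15 + 13)/5) = 5.
  m_3 = 5*5 - 13 = 12, d_3 = (239 - 12^2)/5 = 95/5 = 19, a_3 = floor((15 + 12)/19) = 1.
  m_4 = 19*1 - 12 = 7, d_4 = (239 - 7^2)/19 = 190/19 = 10, a_4 = floor((15 + 7)/10) = 2.
  m_5 = 10*2 - 7 = 13, d_5 = (239 - 13^2)/10 = 70/10 = 7, a_5 = floor((15 + 13)/7) = 4.
  m_6 = 7*4 - 13 = 15, d_6 = (239 - 15^2)/7 = 14/7 = 2, a_6 = floor((15 + 15)/2) = 15.
  m_7 = 2*15 - 15 = 15, d_7 = (239 - 15^2)/2 = 14/2 = 7, a_7 = floor((15 + 15)/7) = 4.
  m_8 = 7*4 - 15 = 13, d_8 = (239 - 13^2)/7 = 70/7 = 10, a_8 = floor((15 + 13)/10) = 2.
  m_9 = 10*2 - 13 = 7, d_9 = (239 - 7^2)/10 = 190/10 = 19, a_9 = floor((15 + 7)/19) = 1.
  m_10 = 19*1 - 7 = 12, d_10 = (239 - 12^2)/19 = 95/19 = 5, a_10 = floor((15 + 12)/5) = 5.
  m_11 = 5*5 - 12 = 13, d_11 = (239 - 13^2)/5 = 70/5 = 14, a_11 = floor((15 + 13)/14) = 2.
  m_12 = 14*2 - 13 = 15, d_12 = (239 - 15^2)/14 = 14/14 = 1, a_12 = floor((15 + 15)/1) = 30.
  m_13 = 1*30 - 15 = 15, d_13 = (239 - 15^2)/1 = 14/1 = 14: (m_13, d_13) = (m_1, d_1) = (15, 14), so from here the quotients repeat a_1, ..., a_12; the period length is 12.
Hence the expansion of sqrt(239) is a_0 = 15 followed by the repeating block 2, 5, 1, 2, 4, 15, 4, 2, 1, 5, 2, 30 (period 12).

[15; overline(2, 5, 1, 2, 4, 15, 4, 2, 1, 5, 2, 30)]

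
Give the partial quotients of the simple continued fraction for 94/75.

[1; 3, 1, 18]

Run the Euclidean algorithm on 94 and 75; the successive quotients are the partial quotients a_0, a_1, ... (each step inverts the fractional part left over by the previous one):
  94 = 1*75 + 19, so a_0 = 1.
  75 = 3*19 + 18, so a_1 = 3.
  19 = 1*18 + 1, so a_2 = 1.
  18 = 18*1 + 0, so a_3 = 18.
The remainder reaches 0 after 4 divisions, so the expansion has 4 partial quotients, read off in order.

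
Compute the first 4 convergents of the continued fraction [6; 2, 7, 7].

6/1, 13/2, 97/15, 692/107

Using the convergent recurrence p_i = a_i*p_{i-1} + p_{i-2}, q_i = a_i*q_{i-1} + q_{i-2} with p_{-2}=0, p_{-1}=1, q_{-2}=1, q_{-1}=0:
  i=0: a_0=6, p_0 = 6*1 + 0 = 6, q_0 = 6*0 + 1 = 1.
  i=1: a_1=2, p_1 = 2*6 + 1 = 13, q_1 = 2*1 + 0 = 2.
  i=2: a_2=7, p_2 = 7*13 + 6 = 97, q_2 = 7*2 + 1 = 15.
  i=3: a_3=7, p_3 = 7*97 + 13 = 692, q_3 = 7*15 + 2 = 107.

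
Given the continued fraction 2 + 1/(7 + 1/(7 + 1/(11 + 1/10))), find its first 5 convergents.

2/1, 15/7, 107/50, 1192/557, 12027/5620

Using the convergent recurrence p_i = a_i*p_{i-1} + p_{i-2}, q_i = a_i*q_{i-1} + q_{i-2} with p_{-2}=0, p_{-1}=1, q_{-2}=1, q_{-1}=0:
  i=0: a_0=2, p_0 = 2*1 + 0 = 2, q_0 = 2*0 + 1 = 1.
  i=1: a_1=7, p_1 = 7*2 + 1 = 15, q_1 = 7*1 + 0 = 7.
  i=2: a_2=7, p_2 = 7*15 + 2 = 107, q_2 = 7*7 + 1 = 50.
  i=3: a_3=11, p_3 = 11*107 + 15 = 1192, q_3 = 11*50 + 7 = 557.
  i=4: a_4=10, p_4 = 10*1192 + 107 = 12027, q_4 = 10*557 + 50 = 5620.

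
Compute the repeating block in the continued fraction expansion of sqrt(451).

Write x_i = (sqrt(451) + m_i)/d_i with (m_0, d_0) = (0, 1). a_0 = floor(sqrt(451)) = 21, since 21^2 = 441 <= 451 < 484 = 22^2.
Iterate m_{i+1} = d_i*a_i - m_i, d_{i+1} = (451 - m_{i+1}^2)/d_i, a_{i+1} = floor((a_0 + m_{i+1})/d_{i+1}):
  m_1 = 1*21 - 0 = 21, d_1 = (451 - 21^2)/1 = 10/1 = 10, a_1 = floor((21 + 21)/10) = 4.
  m_2 = 10*4 - 21 = 19, d_2 = (451 - 19^2)/10 = 90/10 = 9, a_2 = floor((21 + 19)/9) = 4.
  m_3 = 9*4 - 19 = 17, d_3 = (451 - 17^2)/9 = 162/9 = 18, a_3 = floor((21 + 17)/18) = 2.
  m_4 = 18*2 - 17 = 19, d_4 = (451 - 19^2)/18 = 90/18 = 5, a_4 = floor((21 + 19)/5) = 8.
  m_5 = 5*8 - 19 = 21, d_5 = (451 - 21^2)/5 = 10/5 = 2, a_5 = floor((21 + 21)/2) = 21.
  m_6 = 2*21 - 21 = 21, d_6 = (451 - 21^2)/2 = 10/2 = 5, a_6 = floor((21 + 21)/5) = 8.
  m_7 = 5*8 - 21 = 19, d_7 = (451 - 19^2)/5 = 90/5 = 18, a_7 = floor((21 + 19)/18) = 2.
  m_8 = 18*2 - 19 = 17, d_8 = (451 - 17^2)/18 = 162/18 = 9, a_8 = floor((21 + 17)/9) = 4.
  m_9 = 9*4 - 17 = 19, d_9 = (451 - 19^2)/9 = 90/9 = 10, a_9 = floor((21 + 19)/10) = 4.
  m_10 = 10*4 - 19 = 21, d_10 = (451 - 21^2)/10 = 10/10 = 1, a_10 = floor((21 + 21)/1) = 42.
  m_11 = 1*42 - 21 = 21, d_11 = (451 - 21^2)/1 = 10/1 = 10: (m_11, d_11) = (m_1, d_1) = (21, 10), so from here the quotients repeat a_1, ..., a_10; the period length is 10.
Hence the expansion of sqrt(451) is a_0 = 21 followed by the repeating block 4, 4, 2, 8, 21, 8, 2, 4, 4, 42 (period 10).

[21; (4, 4, 2, 8, 21, 8, 2, 4, 4, 42)]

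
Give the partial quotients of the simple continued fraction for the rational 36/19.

Run the Euclidean algorithm on 36 and 19; the successive quotients are the partial quotients a_0, a_1, ... (each step inverts the fractional part left over by the previous one):
  36 = 1*19 + 17, so a_0 = 1.
  19 = 1*17 + 2, so a_1 = 1.
  17 = 8*2 + 1, so a_2 = 8.
  2 = 2*1 + 0, so a_3 = 2.
The remainder reaches 0 after 4 divisions, so the expansion has 4 partial quotients, read off in order.

[1; 1, 8, 2]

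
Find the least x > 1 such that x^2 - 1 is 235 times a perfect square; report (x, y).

First expand sqrt(235) as a continued fraction. With x_i = (sqrt(235) + m_i)/d_i and (m_0, d_0) = (0, 1): a_0 = floor(sqrt(235)) = 15, since 15^2 = 225 <= 235 < 256 = 16^2.
Iterate m_{i+1} = d_i*a_i - m_i, d_{i+1} = (235 - m_{i+1}^2)/d_i, a_{i+1} = floor((a_0 + m_{i+1})/d_{i+1}):
  m_1 = 1*15 - 0 = 15, d_1 = (235 - 15^2)/1 = 10/1 = 10, a_1 = floor((15 + 15)/10) = 3.
  m_2 = 10*3 - 15 = 15, d_2 = (235 - 15^2)/10 = 10/10 = 1, a_2 = floor((15 + 15)/1) = 30.
  m_3 = 1*30 - 15 = 15, d_3 = (235 - 15^2)/1 = 10/1 = 10: (m_3, d_3) = (m_1, d_1) = (15, 10), so from here the quotients repeat a_1, a_2; the period length is 2.
So sqrt(235) = [15; (3, 30)] with period length k = 2.
k is even, so the fundamental solution of x^2 - 235y^2 = 1 is (p_{k-1}, q_{k-1}) = (p_1, q_1); compute convergents through index 1.
Convergents (p_i = a_i*p_{i-1} + p_{i-2}, q_i = a_i*q_{i-1} + q_{i-2} with p_{-2}=0, p_{-1}=1, q_{-2}=1, q_{-1}=0):
  i=0: a_0=15, p_0 = 15*1 + 0 = 15, q_0 = 15*0 + 1 = 1.
  i=1: a_1=3, p_1 = 3*15 + 1 = 46, q_1 = 3*1 + 0 = 3.
Check: 46^2 - 235*3^2 = 2116 - 2115 = 1, so (x, y) = (46, 3) solves the equation, and by the theorem it is the least positive solution.

(x, y) = (46, 3)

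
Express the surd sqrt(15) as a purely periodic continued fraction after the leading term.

Write x_i = (sqrt(15) + m_i)/d_i with (m_0, d_0) = (0, 1). a_0 = floor(sqrt(15)) = 3, since 3^2 = 9 <= 15 < 16 = 4^2.
Iterate m_{i+1} = d_i*a_i - m_i, d_{i+1} = (15 - m_{i+1}^2)/d_i, a_{i+1} = floor((a_0 + m_{i+1})/d_{i+1}):
  m_1 = 1*3 - 0 = 3, d_1 = (15 - 3^2)/1 = 6/1 = 6, a_1 = floor((3 + 3)/6) = 1.
  m_2 = 6*1 - 3 = 3, d_2 = (15 - 3^2)/6 = 6/6 = 1, a_2 = floor((3 + 3)/1) = 6.
  m_3 = 1*6 - 3 = 3, d_3 = (15 - 3^2)/1 = 6/1 = 6: (m_3, d_3) = (m_1, d_1) = (3, 6), so from here the quotients repeat a_1, a_2; the period length is 2.
Hence the expansion of sqrt(15) is a_0 = 3 followed by the repeating block 1, 6 (period 2).

[3; (1, 6)]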